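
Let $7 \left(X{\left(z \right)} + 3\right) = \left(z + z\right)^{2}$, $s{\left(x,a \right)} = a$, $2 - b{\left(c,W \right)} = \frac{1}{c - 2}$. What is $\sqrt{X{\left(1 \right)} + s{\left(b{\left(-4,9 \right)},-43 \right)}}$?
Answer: $\frac{i \sqrt{2226}}{7} \approx 6.7401 i$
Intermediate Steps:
$b{\left(c,W \right)} = 2 - \frac{1}{-2 + c}$ ($b{\left(c,W \right)} = 2 - \frac{1}{c - 2} = 2 - \frac{1}{-2 + c}$)
$X{\left(z \right)} = -3 + \frac{4 z^{2}}{7}$ ($X{\left(z \right)} = -3 + \frac{\left(z + z\right)^{2}}{7} = -3 + \frac{\left(2 z\right)^{2}}{7} = -3 + \frac{4 z^{2}}{7}$)
$\sqrt{X{\left(1 \right)} + s{\left(b{\left(-4,9 \right)},-43 \right)}} = \sqrt{\left(-3 + \frac{4 \cdot 1^{2}}{7}\right) - 43} = \sqrt{\left(-3 + \frac{4}{7} \cdot 1\right) - 43} = \sqrt{\left(-3 + \frac{4}{7}\right) - 43} = \sqrt{- \frac{17}{7} - 43} = \sqrt{- \frac{318}{7}} = \frac{i \sqrt{2226}}{7}$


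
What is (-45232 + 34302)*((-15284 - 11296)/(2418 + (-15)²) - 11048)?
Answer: 106481677640/881 ≈ 1.2086e+8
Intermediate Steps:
(-45232 + 34302)*((-15284 - 11296)/(2418 + (-15)²) - 11048) = -10930*(-26580/(2418 + 225) - 11048) = -10930*(-26580/2643 - 11048) = -10930*(-26580*1/2643 - 11048) = -10930*(-8860/881 - 11048) = -10930*(-9742148/881) = 106481677640/881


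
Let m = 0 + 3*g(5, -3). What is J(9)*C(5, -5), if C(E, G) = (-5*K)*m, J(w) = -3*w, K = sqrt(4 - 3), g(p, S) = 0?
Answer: 0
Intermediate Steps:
K = 1 (K = sqrt(1) = 1)
m = 0 (m = 0 + 3*0 = 0 + 0 = 0)
C(E, G) = 0 (C(E, G) = -5*1*0 = -5*0 = 0)
J(9)*C(5, -5) = -3*9*0 = -27*0 = 0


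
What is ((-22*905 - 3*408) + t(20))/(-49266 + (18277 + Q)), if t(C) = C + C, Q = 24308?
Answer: 21094/6681 ≈ 3.1573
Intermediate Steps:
t(C) = 2*C
((-22*905 - 3*408) + t(20))/(-49266 + (18277 + Q)) = ((-22*905 - 3*408) + 2*20)/(-49266 + (18277 + 24308)) = ((-19910 - 1*1224) + 40)/(-49266 + 42585) = ((-19910 - 1224) + 40)/(-6681) = (-21134 + 40)*(-1/6681) = -21094*(-1/6681) = 21094/6681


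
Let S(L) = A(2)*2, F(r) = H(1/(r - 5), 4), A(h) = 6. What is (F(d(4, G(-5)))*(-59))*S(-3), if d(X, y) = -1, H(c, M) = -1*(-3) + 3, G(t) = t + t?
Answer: -4248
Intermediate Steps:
G(t) = 2*t
H(c, M) = 6 (H(c, M) = 3 + 3 = 6)
F(r) = 6
S(L) = 12 (S(L) = 6*2 = 12)
(F(d(4, G(-5)))*(-59))*S(-3) = (6*(-59))*12 = -354*12 = -4248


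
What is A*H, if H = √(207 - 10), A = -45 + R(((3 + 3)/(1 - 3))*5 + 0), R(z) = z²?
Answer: 180*√197 ≈ 2526.4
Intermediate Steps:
A = 180 (A = -45 + (((3 + 3)/(1 - 3))*5 + 0)² = -45 + ((6/(-2))*5 + 0)² = -45 + ((6*(-½))*5 + 0)² = -45 + (-3*5 + 0)² = -45 + (-15 + 0)² = -45 + (-15)² = -45 + 225 = 180)
H = √197 ≈ 14.036
A*H = 180*√197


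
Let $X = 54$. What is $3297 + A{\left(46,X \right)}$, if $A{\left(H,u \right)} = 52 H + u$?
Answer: $5743$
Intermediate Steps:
$A{\left(H,u \right)} = u + 52 H$
$3297 + A{\left(46,X \right)} = 3297 + \left(54 + 52 \cdot 46\right) = 3297 + \left(54 + 2392\right) = 3297 + 2446 = 5743$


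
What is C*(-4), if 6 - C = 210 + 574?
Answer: 3112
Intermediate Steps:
C = -778 (C = 6 - (210 + 574) = 6 - 1*784 = 6 - 784 = -778)
C*(-4) = -778*(-4) = 3112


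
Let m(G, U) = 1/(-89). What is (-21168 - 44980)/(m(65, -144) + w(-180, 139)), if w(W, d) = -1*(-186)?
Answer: -5887172/16553 ≈ -355.66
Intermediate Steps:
m(G, U) = -1/89
w(W, d) = 186
(-21168 - 44980)/(m(65, -144) + w(-180, 139)) = (-21168 - 44980)/(-1/89 + 186) = -66148/16553/89 = -66148*89/16553 = -5887172/16553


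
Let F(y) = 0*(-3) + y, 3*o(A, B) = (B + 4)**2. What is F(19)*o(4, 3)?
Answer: 931/3 ≈ 310.33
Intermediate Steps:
o(A, B) = (4 + B)**2/3 (o(A, B) = (B + 4)**2/3 = (4 + B)**2/3)
F(y) = y (F(y) = 0 + y = y)
F(19)*o(4, 3) = 19*((4 + 3)**2/3) = 19*((1/3)*7**2) = 19*((1/3)*49) = 19*(49/3) = 931/3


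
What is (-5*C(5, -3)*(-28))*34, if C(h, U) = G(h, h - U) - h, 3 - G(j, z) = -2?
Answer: 0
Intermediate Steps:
G(j, z) = 5 (G(j, z) = 3 - 1*(-2) = 3 + 2 = 5)
C(h, U) = 5 - h
(-5*C(5, -3)*(-28))*34 = (-5*(5 - 1*5)*(-28))*34 = (-5*(5 - 5)*(-28))*34 = (-5*0*(-28))*34 = (0*(-28))*34 = 0*34 = 0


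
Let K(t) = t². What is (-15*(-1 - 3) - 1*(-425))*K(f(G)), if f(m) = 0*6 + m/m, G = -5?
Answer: 485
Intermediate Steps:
f(m) = 1 (f(m) = 0 + 1 = 1)
(-15*(-1 - 3) - 1*(-425))*K(f(G)) = (-15*(-1 - 3) - 1*(-425))*1² = (-15*(-4) + 425)*1 = (60 + 425)*1 = 485*1 = 485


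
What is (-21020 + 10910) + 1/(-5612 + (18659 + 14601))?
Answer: -279521279/27648 ≈ -10110.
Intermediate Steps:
(-21020 + 10910) + 1/(-5612 + (18659 + 14601)) = -10110 + 1/(-5612 + 33260) = -10110 + 1/27648 = -279521279/27648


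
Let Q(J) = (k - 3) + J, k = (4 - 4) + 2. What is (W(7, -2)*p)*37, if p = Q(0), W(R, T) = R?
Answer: -259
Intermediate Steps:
k = 2 (k = 0 + 2 = 2)
Q(J) = -1 + J (Q(J) = (2 - 3) + J = -1 + J)
p = -1 (p = -1 + 0 = -1)
(W(7, -2)*p)*37 = (7*(-1))*37 = -7*37 = -259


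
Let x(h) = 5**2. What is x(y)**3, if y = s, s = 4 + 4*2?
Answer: 15625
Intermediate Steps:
s = 12 (s = 4 + 8 = 12)
y = 12
x(h) = 25
x(y)**3 = 25**3 = 15625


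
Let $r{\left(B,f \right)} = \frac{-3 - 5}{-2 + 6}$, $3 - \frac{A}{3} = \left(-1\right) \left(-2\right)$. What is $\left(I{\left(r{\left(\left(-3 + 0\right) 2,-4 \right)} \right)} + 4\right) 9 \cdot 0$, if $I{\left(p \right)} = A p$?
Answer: $0$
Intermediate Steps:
$A = 3$ ($A = 9 - 3 \left(\left(-1\right) \left(-2\right)\right) = 9 - 6 = 3$)
$r{\left(B,f \right)} = -2$ ($r{\left(B,f \right)} = - \frac{8}{4} = \left(-8\right) \frac{1}{4} = -2$)
$I{\left(p \right)} = 3 p$
$\left(I{\left(r{\left(\left(-3 + 0\right) 2,-4 \right)} \right)} + 4\right) 9 \cdot 0 = \left(3 \left(-2\right) + 4\right) 9 \cdot 0 = \left(-6 + 4\right) 9 \cdot 0 = \left(-2\right) 9 \cdot 0 = \left(-18\right) 0 = 0$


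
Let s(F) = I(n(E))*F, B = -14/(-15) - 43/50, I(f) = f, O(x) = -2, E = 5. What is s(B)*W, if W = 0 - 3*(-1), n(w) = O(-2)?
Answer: -11/25 ≈ -0.44000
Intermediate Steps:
n(w) = -2
B = 11/150 (B = -14*(-1/15) - 43*1/50 = 14/15 - 43/50 = 11/150 ≈ 0.073333)
s(F) = -2*F
W = 3 (W = 0 + 3 = 3)
s(B)*W = -2*11/150*3 = -11/75*3 = -11/25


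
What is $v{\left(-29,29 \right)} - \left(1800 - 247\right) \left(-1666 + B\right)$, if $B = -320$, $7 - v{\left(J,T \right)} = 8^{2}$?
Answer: $3084201$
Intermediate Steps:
$v{\left(J,T \right)} = -57$ ($v{\left(J,T \right)} = 7 - 8^{2} = 7 - 64 = -57$)
$v{\left(-29,29 \right)} - \left(1800 - 247\right) \left(-1666 + B\right) = -57 - \left(1800 - 247\right) \left(-1666 - 320\right) = -57 - 1553 \left(-1986\right) = -57 - -3084258 = -57 + 3084258 = 3084201$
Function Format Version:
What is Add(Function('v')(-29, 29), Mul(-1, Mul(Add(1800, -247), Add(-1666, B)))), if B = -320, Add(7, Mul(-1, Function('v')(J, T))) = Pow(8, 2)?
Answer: 3084201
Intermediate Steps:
Function('v')(J, T) = -57 (Function('v')(J, T) = Add(7, Mul(-1, Pow(8, 2))) = Add(7, Mul(-1, 64)) = Add(7, -64) = -57)
Add(Function('v')(-29, 29), Mul(-1, Mul(Add(1800, -247), Add(-1666, B)))) = Add(-57, Mul(-1, Mul(Add(1800, -247), Add(-1666, -320)))) = Add(-57, Mul(-1, Mul(1553, -1986))) = Add(-57, Mul(-1, -3084258)) = Add(-57, 3084258) = 3084201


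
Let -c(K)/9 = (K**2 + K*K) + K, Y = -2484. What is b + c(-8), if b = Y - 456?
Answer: -4020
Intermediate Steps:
c(K) = -18*K**2 - 9*K (c(K) = -9*((K**2 + K*K) + K) = -9*((K**2 + K**2) + K) = -9*(2*K**2 + K) = -9*(K + 2*K**2) = -18*K**2 - 9*K)
b = -2940 (b = -2484 - 456 = -2940)
b + c(-8) = -2940 - 9*(-8)*(1 + 2*(-8)) = -2940 - 9*(-8)*(1 - 16) = -2940 - 9*(-8)*(-15) = -2940 - 1080 = -4020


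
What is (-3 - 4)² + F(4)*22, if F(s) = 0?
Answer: 49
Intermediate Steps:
(-3 - 4)² + F(4)*22 = (-3 - 4)² + 0*22 = (-7)² + 0 = 49 + 0 = 49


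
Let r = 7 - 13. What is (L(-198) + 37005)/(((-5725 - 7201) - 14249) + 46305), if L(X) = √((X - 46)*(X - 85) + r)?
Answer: 7401/3826 + √69046/19130 ≈ 1.9481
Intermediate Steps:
r = -6
L(X) = √(-6 + (-85 + X)*(-46 + X)) (L(X) = √((X - 46)*(X - 85) - 6) = √((-46 + X)*(-85 + X) - 6) = √((-85 + X)*(-46 + X) - 6) = √(-6 + (-85 + X)*(-46 + X)))
(L(-198) + 37005)/(((-5725 - 7201) - 14249) + 46305) = (√(3904 + (-198)² - 131*(-198)) + 37005)/(((-5725 - 7201) - 14249) + 46305) = (√(3904 + 39204 + 25938) + 37005)/((-12926 - 14249) + 46305) = (√69046 + 37005)/(-27175 + 46305) = (37005 + √69046)/19130 = (37005 + √69046)*(1/19130) = 7401/3826 + √69046/19130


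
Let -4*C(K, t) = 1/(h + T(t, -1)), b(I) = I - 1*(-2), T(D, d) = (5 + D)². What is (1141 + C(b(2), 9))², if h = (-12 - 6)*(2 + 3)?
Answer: 234045991089/179776 ≈ 1.3019e+6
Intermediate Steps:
b(I) = 2 + I (b(I) = I + 2 = 2 + I)
h = -90 (h = -18*5 = -90)
C(K, t) = -1/(4*(-90 + (5 + t)²))
(1141 + C(b(2), 9))² = (1141 - 1/(-360 + 4*(5 + 9)²))² = (1141 - 1/(-360 + 4*14²))² = (1141 - 1/(-360 + 4*196))² = (1141 - 1/(-360 + 784))² = (1141 - 1/424)² = (483783/424)² = 234045991089/179776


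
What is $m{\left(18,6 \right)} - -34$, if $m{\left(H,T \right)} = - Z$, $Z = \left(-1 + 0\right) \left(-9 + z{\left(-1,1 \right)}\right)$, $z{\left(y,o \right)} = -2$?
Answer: $23$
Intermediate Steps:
$Z = 11$ ($Z = \left(-1 + 0\right) \left(-9 - 2\right) = \left(-1\right) \left(-11\right) = 11$)
$m{\left(H,T \right)} = -11$ ($m{\left(H,T \right)} = \left(-1\right) 11 = -11$)
$m{\left(18,6 \right)} - -34 = -11 - -34 = -11 + 34 = 23$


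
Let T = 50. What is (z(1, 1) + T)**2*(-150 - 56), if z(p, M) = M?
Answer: -535806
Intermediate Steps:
(z(1, 1) + T)**2*(-150 - 56) = (1 + 50)**2*(-150 - 56) = 51**2*(-206) = 2601*(-206) = -535806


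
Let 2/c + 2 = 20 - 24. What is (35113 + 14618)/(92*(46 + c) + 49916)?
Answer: 149193/162352 ≈ 0.91895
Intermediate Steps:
c = -⅓ (c = 2/(-2 + (20 - 24)) = 2/(-2 - 4) = 2/(-6) = 2*(-⅙) = -⅓ ≈ -0.33333)
(35113 + 14618)/(92*(46 + c) + 49916) = (35113 + 14618)/(92*(46 - ⅓) + 49916) = 49731/(92*(137/3) + 49916) = 49731/(12604/3 + 49916) = 49731/(162352/3) = 49731*(3/162352) = 149193/162352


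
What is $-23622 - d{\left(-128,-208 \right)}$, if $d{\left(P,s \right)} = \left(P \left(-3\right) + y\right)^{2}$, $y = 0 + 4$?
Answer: $-174166$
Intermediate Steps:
$y = 4$
$d{\left(P,s \right)} = \left(4 - 3 P\right)^{2}$ ($d{\left(P,s \right)} = \left(P \left(-3\right) + 4\right)^{2} = \left(- 3 P + 4\right)^{2} = \left(4 - 3 P\right)^{2}$)
$-23622 - d{\left(-128,-208 \right)} = -23622 - \left(-4 + 3 \left(-128\right)\right)^{2} = -23622 - \left(-4 - 384\right)^{2} = -23622 - \left(-388\right)^{2} = -23622 - 150544 = -174166$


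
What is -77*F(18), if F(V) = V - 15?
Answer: -231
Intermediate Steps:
F(V) = -15 + V
-77*F(18) = -77*(-15 + 18) = -77*3 = -231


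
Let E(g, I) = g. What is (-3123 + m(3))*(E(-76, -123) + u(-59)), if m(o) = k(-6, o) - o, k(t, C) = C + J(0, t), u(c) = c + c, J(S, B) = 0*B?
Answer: 605862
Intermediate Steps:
J(S, B) = 0
u(c) = 2*c
k(t, C) = C (k(t, C) = C + 0 = C)
m(o) = 0 (m(o) = o - o = 0)
(-3123 + m(3))*(E(-76, -123) + u(-59)) = (-3123 + 0)*(-76 + 2*(-59)) = -3123*(-76 - 118) = -3123*(-194) = 605862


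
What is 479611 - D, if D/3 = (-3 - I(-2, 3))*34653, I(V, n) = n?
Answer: 1103365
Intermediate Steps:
D = -623754 (D = 3*((-3 - 1*3)*34653) = 3*((-3 - 3)*34653) = 3*(-6*34653) = 3*(-207918) = -623754)
479611 - D = 479611 - 1*(-623754) = 479611 + 623754 = 1103365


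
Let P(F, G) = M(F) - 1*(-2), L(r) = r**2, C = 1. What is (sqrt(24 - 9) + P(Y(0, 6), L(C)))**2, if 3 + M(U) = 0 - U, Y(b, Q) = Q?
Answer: (7 - sqrt(15))**2 ≈ 9.7782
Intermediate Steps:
M(U) = -3 - U (M(U) = -3 + (0 - U) = -3 - U)
P(F, G) = -1 - F (P(F, G) = (-3 - F) - 1*(-2) = (-3 - F) + 2 = -1 - F)
(sqrt(24 - 9) + P(Y(0, 6), L(C)))**2 = (sqrt(24 - 9) + (-1 - 1*6))**2 = (sqrt(15) + (-1 - 6))**2 = (sqrt(15) - 7)**2 = (-7 + sqrt(15))**2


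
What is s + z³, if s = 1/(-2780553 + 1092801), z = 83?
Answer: 965034652823/1687752 ≈ 5.7179e+5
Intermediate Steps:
s = -1/1687752 (s = 1/(-1687752) = -1/1687752 ≈ -5.9250e-7)
s + z³ = -1/1687752 + 83³ = -1/1687752 + 571787 = 965034652823/1687752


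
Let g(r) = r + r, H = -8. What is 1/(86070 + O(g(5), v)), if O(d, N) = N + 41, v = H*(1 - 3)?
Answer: 1/86127 ≈ 1.1611e-5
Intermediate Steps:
v = 16 (v = -8*(1 - 3) = -8*(-2) = 16)
g(r) = 2*r
O(d, N) = 41 + N
1/(86070 + O(g(5), v)) = 1/(86070 + (41 + 16)) = 1/(86070 + 57) = 1/86127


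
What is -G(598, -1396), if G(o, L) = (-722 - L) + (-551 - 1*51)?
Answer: -72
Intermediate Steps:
G(o, L) = -1324 - L (G(o, L) = (-722 - L) + (-551 - 51) = (-722 - L) - 602 = -1324 - L)
-G(598, -1396) = -(-1324 - 1*(-1396)) = -(-1324 + 1396) = -1*72 = -72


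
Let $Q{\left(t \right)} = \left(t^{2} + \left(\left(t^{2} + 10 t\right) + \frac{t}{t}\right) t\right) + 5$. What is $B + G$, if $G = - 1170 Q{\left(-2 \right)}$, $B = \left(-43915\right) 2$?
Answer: $-133460$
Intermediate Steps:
$Q{\left(t \right)} = 5 + t^{2} + t \left(1 + t^{2} + 10 t\right)$ ($Q{\left(t \right)} = \left(t^{2} + \left(\left(t^{2} + 10 t\right) + 1\right) t\right) + 5 = \left(t^{2} + \left(1 + t^{2} + 10 t\right) t\right) + 5 = \left(t^{2} + t \left(1 + t^{2} + 10 t\right)\right) + 5 = 5 + t^{2} + t \left(1 + t^{2} + 10 t\right)$)
$B = -87830$
$G = -45630$ ($G = - 1170 \left(5 - 2 + \left(-2\right)^{3} + 11 \left(-2\right)^{2}\right) = - 1170 \left(5 - 2 - 8 + 11 \cdot 4\right) = - 1170 \left(5 - 2 - 8 + 44\right) = \left(-1170\right) 39 = -45630$)
$B + G = -87830 - 45630 = -133460$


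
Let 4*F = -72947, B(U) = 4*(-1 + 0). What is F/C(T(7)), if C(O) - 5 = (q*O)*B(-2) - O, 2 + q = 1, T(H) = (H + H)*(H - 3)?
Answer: -72947/692 ≈ -105.41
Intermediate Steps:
B(U) = -4 (B(U) = 4*(-1) = -4)
T(H) = 2*H*(-3 + H) (T(H) = (2*H)*(-3 + H) = 2*H*(-3 + H))
F = -72947/4 (F = (¼)*(-72947) = -72947/4 ≈ -18237.)
q = -1 (q = -2 + 1 = -1)
C(O) = 5 + 3*O (C(O) = 5 + (-O*(-4) - O) = 5 + (4*O - O) = 5 + 3*O)
F/C(T(7)) = -72947/(4*(5 + 3*(2*7*(-3 + 7)))) = -72947/(4*(5 + 3*(2*7*4))) = -72947/(4*(5 + 3*56)) = -72947/(4*(5 + 168)) = -72947/4/173 = -72947/4*1/173 = -72947/692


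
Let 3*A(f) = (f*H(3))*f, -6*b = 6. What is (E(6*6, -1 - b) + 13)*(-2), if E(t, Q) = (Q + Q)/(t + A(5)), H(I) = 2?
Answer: -26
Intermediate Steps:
b = -1 (b = -⅙*6 = -1)
A(f) = 2*f²/3 (A(f) = ((f*2)*f)/3 = ((2*f)*f)/3 = (2*f²)/3 = 2*f²/3)
E(t, Q) = 2*Q/(50/3 + t) (E(t, Q) = (Q + Q)/(t + (⅔)*5²) = (2*Q)/(t + (⅔)*25) = (2*Q)/(t + 50/3) = (2*Q)/(50/3 + t) = 2*Q/(50/3 + t))
(E(6*6, -1 - b) + 13)*(-2) = (6*(-1 - 1*(-1))/(50 + 3*(6*6)) + 13)*(-2) = (6*(-1 + 1)/(50 + 3*36) + 13)*(-2) = (6*0/(50 + 108) + 13)*(-2) = (6*0/158 + 13)*(-2) = (6*0*(1/158) + 13)*(-2) = (0 + 13)*(-2) = 13*(-2) = -26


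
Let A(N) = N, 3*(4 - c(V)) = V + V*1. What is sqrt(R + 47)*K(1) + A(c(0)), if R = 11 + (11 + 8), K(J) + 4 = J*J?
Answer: 4 - 3*sqrt(77) ≈ -22.325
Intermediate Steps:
K(J) = -4 + J**2 (K(J) = -4 + J*J = -4 + J**2)
c(V) = 4 - 2*V/3 (c(V) = 4 - (V + V*1)/3 = 4 - (V + V)/3 = 4 - 2*V/3)
R = 30 (R = 11 + 19 = 30)
sqrt(R + 47)*K(1) + A(c(0)) = sqrt(30 + 47)*(-4 + 1**2) + (4 - 2/3*0) = sqrt(77)*(-4 + 1) + (4 + 0) = sqrt(77)*(-3) + 4 = -3*sqrt(77) + 4 = 4 - 3*sqrt(77)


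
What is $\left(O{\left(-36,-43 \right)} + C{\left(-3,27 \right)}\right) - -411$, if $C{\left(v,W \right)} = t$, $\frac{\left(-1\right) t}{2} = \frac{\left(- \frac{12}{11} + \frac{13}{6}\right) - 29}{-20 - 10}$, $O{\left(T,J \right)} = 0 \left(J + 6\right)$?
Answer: $\frac{405047}{990} \approx 409.14$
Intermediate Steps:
$O{\left(T,J \right)} = 0$ ($O{\left(T,J \right)} = 0 \left(6 + J\right) = 0$)
$t = - \frac{1843}{990}$ ($t = - 2 \frac{\left(- \frac{12}{11} + \frac{13}{6}\right) - 29}{-20 - 10} = - 2 \frac{\left(\left(-12\right) \frac{1}{11} + 13 \cdot \frac{1}{6}\right) - 29}{-30} = - 2 \left(\left(- \frac{12}{11} + \frac{13}{6}\right) - 29\right) \left(- \frac{1}{30}\right) = - 2 \left(\frac{71}{66} - 29\right) \left(- \frac{1}{30}\right) = - 2 \left(\left(- \frac{1843}{66}\right) \left(- \frac{1}{30}\right)\right) = \left(-2\right) \frac{1843}{1980} = - \frac{1843}{990} \approx -1.8616$)
$C{\left(v,W \right)} = - \frac{1843}{990}$
$\left(O{\left(-36,-43 \right)} + C{\left(-3,27 \right)}\right) - -411 = \left(0 - \frac{1843}{990}\right) - -411 = - \frac{1843}{990} + \left(-403 + 814\right) = - \frac{1843}{990} + 411 = \frac{405047}{990}$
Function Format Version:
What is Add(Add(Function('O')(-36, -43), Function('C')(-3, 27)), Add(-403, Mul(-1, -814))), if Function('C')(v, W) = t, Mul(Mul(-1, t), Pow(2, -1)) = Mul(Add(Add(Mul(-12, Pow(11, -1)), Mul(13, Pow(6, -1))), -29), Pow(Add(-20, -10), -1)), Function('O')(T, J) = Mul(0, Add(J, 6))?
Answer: Rational(405047, 990) ≈ 409.14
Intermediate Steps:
Function('O')(T, J) = 0 (Function('O')(T, J) = Mul(0, Add(6, J)) = 0)
t = Rational(-1843, 990) (t = Mul(-2, Mul(Add(Add(Mul(-12, Pow(11, -1)), Mul(13, Pow(6, -1))), -29), Pow(Add(-20, -10), -1))) = Mul(-2, Mul(Add(Add(Mul(-12, Rational(1, 11)), Mul(13, Rational(1, 6))), -29), Pow(-30, -1))) = Mul(-2, Mul(Add(Add(Rational(-12, 11), Rational(13, 6)), -29), Rational(-1, 30))) = Mul(-2, Mul(Add(Rational(71, 66), -29), Rational(-1, 30))) = Mul(-2, Mul(Rational(-1843, 66), Rational(-1, 30))) = Mul(-2, Rational(1843, 1980)) = Rational(-1843, 990) ≈ -1.8616)
Function('C')(v, W) = Rational(-1843, 990)
Add(Add(Function('O')(-36, -43), Function('C')(-3, 27)), Add(-403, Mul(-1, -814))) = Add(Add(0, Rational(-1843, 990)), Add(-403, Mul(-1, -814))) = Add(Rational(-1843, 990), Add(-403, 814)) = Add(Rational(-1843, 990), 411) = Rational(405047, 990)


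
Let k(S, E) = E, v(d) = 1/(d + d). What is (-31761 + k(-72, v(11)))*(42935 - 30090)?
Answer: -8975328145/22 ≈ -4.0797e+8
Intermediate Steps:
v(d) = 1/(2*d)
(-31761 + k(-72, v(11)))*(42935 - 30090) = (-31761 + (½)/11)*(42935 - 30090) = (-31761 + (½)*(1/11))*12845 = (-31761 + 1/22)*12845 = -698741/22*12845 = -8975328145/22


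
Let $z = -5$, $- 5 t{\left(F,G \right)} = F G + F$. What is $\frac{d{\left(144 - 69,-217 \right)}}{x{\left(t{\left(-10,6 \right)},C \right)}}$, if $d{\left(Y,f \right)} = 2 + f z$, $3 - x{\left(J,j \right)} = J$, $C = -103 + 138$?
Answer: $- \frac{1087}{11} \approx -98.818$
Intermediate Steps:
$t{\left(F,G \right)} = - \frac{F}{5} - \frac{F G}{5}$ ($t{\left(F,G \right)} = - \frac{F G + F}{5} = - \frac{F + F G}{5} = - \frac{F}{5} - \frac{F G}{5}$)
$C = 35$
$x{\left(J,j \right)} = 3 - J$
$d{\left(Y,f \right)} = 2 - 5 f$ ($d{\left(Y,f \right)} = 2 + f \left(-5\right) = 2 - 5 f$)
$\frac{d{\left(144 - 69,-217 \right)}}{x{\left(t{\left(-10,6 \right)},C \right)}} = \frac{2 - -1085}{3 - \left(- \frac{1}{5}\right) \left(-10\right) \left(1 + 6\right)} = \frac{2 + 1085}{3 - \left(- \frac{1}{5}\right) \left(-10\right) 7} = \frac{1087}{3 - 14} = \frac{1087}{-11} = 1087 \left(- \frac{1}{11}\right) = - \frac{1087}{11}$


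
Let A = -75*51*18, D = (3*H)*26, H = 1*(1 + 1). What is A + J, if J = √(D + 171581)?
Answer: -68850 + √171737 ≈ -68436.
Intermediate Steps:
H = 2 (H = 1*2 = 2)
D = 156 (D = (3*2)*26 = 6*26 = 156)
A = -68850 (A = -3825*18 = -68850)
J = √171737 (J = √(156 + 171581) = √171737 ≈ 414.41)
A + J = -68850 + √171737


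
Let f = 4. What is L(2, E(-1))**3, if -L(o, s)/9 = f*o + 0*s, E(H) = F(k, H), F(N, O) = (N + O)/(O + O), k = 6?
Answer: -373248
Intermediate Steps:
F(N, O) = (N + O)/(2*O) (F(N, O) = (N + O)/((2*O)) = (N + O)*(1/(2*O)) = (N + O)/(2*O))
E(H) = (6 + H)/(2*H)
L(o, s) = -36*o (L(o, s) = -9*(4*o + 0*s) = -9*(4*o + 0) = -36*o)
L(2, E(-1))**3 = (-36*2)**3 = (-72)**3 = -373248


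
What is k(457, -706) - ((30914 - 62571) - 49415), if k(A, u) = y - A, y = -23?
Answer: 80592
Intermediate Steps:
k(A, u) = -23 - A
k(457, -706) - ((30914 - 62571) - 49415) = (-23 - 1*457) - ((30914 - 62571) - 49415) = (-23 - 457) - (-31657 - 49415) = -480 - 1*(-81072) = -480 + 81072 = 80592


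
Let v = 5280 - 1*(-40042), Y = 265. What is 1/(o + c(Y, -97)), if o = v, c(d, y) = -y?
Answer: 1/45419 ≈ 2.2017e-5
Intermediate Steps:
v = 45322 (v = 5280 + 40042 = 45322)
o = 45322
1/(o + c(Y, -97)) = 1/(45322 - 1*(-97)) = 1/(45322 + 97) = 1/45419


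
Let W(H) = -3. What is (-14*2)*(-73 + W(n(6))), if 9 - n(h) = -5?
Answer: 2128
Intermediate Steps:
n(h) = 14 (n(h) = 9 - 1*(-5) = 9 + 5 = 14)
(-14*2)*(-73 + W(n(6))) = (-14*2)*(-73 - 3) = -28*(-76) = 2128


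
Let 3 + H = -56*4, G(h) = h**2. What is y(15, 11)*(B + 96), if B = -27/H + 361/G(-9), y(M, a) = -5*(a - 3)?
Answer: -73971440/18387 ≈ -4023.0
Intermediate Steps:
H = -227 (H = -3 - 56*4 = -3 - 224 = -227)
y(M, a) = 15 - 5*a (y(M, a) = -5*(-3 + a) = 15 - 5*a)
B = 84134/18387 (B = -27/(-227) + 361/((-9)**2) = -27*(-1/227) + 361/81 = 27/227 + 361*(1/81) = 27/227 + 361/81 = 84134/18387 ≈ 4.5757)
y(15, 11)*(B + 96) = (15 - 5*11)*(84134/18387 + 96) = (15 - 55)*(1849286/18387) = -40*1849286/18387 = -73971440/18387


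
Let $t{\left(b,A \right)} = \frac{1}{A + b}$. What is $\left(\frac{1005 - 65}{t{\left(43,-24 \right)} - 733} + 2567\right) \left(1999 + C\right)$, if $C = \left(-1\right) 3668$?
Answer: $- \frac{29816836879}{6963} \approx -4.2822 \cdot 10^{6}$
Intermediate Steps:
$C = -3668$
$\left(\frac{1005 - 65}{t{\left(43,-24 \right)} - 733} + 2567\right) \left(1999 + C\right) = \left(\frac{1005 - 65}{\frac{1}{-24 + 43} - 733} + 2567\right) \left(1999 - 3668\right) = \left(\frac{940}{\frac{1}{19} - 733} + 2567\right) \left(-1669\right) = \left(\frac{940}{- \frac{13926}{19}} + 2567\right) \left(-1669\right) = \left(940 \left(- \frac{19}{13926}\right) + 2567\right) \left(-1669\right) = \left(- \frac{8930}{6963} + 2567\right) \left(-1669\right) = \frac{17865091}{6963} \left(-1669\right) = - \frac{29816836879}{6963}$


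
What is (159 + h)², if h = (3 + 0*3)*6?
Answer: 31329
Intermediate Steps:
h = 18 (h = (3 + 0)*6 = 3*6 = 18)
(159 + h)² = (159 + 18)² = 177² = 31329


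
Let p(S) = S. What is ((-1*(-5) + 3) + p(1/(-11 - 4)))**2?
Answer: 14161/225 ≈ 62.938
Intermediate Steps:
((-1*(-5) + 3) + p(1/(-11 - 4)))**2 = ((-1*(-5) + 3) + 1/(-11 - 4))**2 = ((5 + 3) + 1/(-15))**2 = (8 - 1/15)**2 = (119/15)**2 = 14161/225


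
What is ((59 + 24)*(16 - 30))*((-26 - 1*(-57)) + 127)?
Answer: -183596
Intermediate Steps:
((59 + 24)*(16 - 30))*((-26 - 1*(-57)) + 127) = (83*(-14))*((-26 + 57) + 127) = -1162*(31 + 127) = -1162*158 = -183596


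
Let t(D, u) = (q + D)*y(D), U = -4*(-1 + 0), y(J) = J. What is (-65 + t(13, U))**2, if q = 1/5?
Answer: 284089/25 ≈ 11364.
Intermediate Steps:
q = 1/5 ≈ 0.20000
U = 4 (U = -4*(-1) = 4)
t(D, u) = D*(1/5 + D) (t(D, u) = (1/5 + D)*D = D*(1/5 + D))
(-65 + t(13, U))**2 = (-65 + 13*(1/5 + 13))**2 = (-65 + 13*(66/5))**2 = (-65 + 858/5)**2 = (533/5)**2 = 284089/25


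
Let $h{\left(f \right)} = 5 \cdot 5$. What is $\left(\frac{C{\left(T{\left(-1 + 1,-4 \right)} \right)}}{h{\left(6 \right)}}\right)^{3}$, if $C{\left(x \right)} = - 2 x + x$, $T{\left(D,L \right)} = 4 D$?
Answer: $0$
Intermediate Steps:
$C{\left(x \right)} = - x$
$h{\left(f \right)} = 25$
$\left(\frac{C{\left(T{\left(-1 + 1,-4 \right)} \right)}}{h{\left(6 \right)}}\right)^{3} = \left(\frac{\left(-1\right) 4 \left(-1 + 1\right)}{25}\right)^{3} = \left(- 4 \cdot 0 \cdot \frac{1}{25}\right)^{3} = \left(\left(-1\right) 0 \cdot \frac{1}{25}\right)^{3} = \left(0 \cdot \frac{1}{25}\right)^{3} = 0^{3} = 0$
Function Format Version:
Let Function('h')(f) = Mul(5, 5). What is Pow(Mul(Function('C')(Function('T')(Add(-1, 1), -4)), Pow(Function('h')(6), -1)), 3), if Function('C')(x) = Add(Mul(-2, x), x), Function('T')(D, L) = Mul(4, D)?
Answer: 0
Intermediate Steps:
Function('C')(x) = Mul(-1, x)
Function('h')(f) = 25
Pow(Mul(Function('C')(Function('T')(Add(-1, 1), -4)), Pow(Function('h')(6), -1)), 3) = Pow(Mul(Mul(-1, Mul(4, Add(-1, 1))), Pow(25, -1)), 3) = Pow(Mul(Mul(-1, Mul(4, 0)), Rational(1, 25)), 3) = Pow(Mul(Mul(-1, 0), Rational(1, 25)), 3) = Pow(Mul(0, Rational(1, 25)), 3) = Pow(0, 3) = 0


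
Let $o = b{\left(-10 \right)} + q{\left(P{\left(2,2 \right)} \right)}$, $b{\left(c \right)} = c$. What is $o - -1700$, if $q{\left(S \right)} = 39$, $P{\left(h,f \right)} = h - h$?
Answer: $1729$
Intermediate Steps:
$P{\left(h,f \right)} = 0$
$o = 29$ ($o = -10 + 39 = 29$)
$o - -1700 = 29 - -1700 = 29 + 1700 = 1729$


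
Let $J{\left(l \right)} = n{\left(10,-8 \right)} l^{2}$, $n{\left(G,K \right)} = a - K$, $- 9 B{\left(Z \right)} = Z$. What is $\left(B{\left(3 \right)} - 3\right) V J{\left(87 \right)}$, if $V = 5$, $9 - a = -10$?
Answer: $-3406050$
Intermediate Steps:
$a = 19$ ($a = 9 - -10 = 9 + 10 = 19$)
$B{\left(Z \right)} = - \frac{Z}{9}$
$n{\left(G,K \right)} = 19 - K$
$J{\left(l \right)} = 27 l^{2}$ ($J{\left(l \right)} = \left(19 - -8\right) l^{2} = \left(19 + 8\right) l^{2} = 27 l^{2}$)
$\left(B{\left(3 \right)} - 3\right) V J{\left(87 \right)} = \left(\left(- \frac{1}{9}\right) 3 - 3\right) 5 \cdot 27 \cdot 87^{2} = \left(- \frac{1}{3} - 3\right) 5 \cdot 27 \cdot 7569 = \left(- \frac{10}{3}\right) 5 \cdot 204363 = \left(- \frac{50}{3}\right) 204363 = -3406050$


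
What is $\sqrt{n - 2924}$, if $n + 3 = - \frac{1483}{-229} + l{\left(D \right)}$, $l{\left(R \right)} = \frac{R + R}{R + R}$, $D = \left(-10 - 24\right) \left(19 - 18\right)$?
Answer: $\frac{i \sqrt{153102759}}{229} \approx 54.033 i$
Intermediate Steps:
$D = -34$ ($D = \left(-34\right) 1 = -34$)
$l{\left(R \right)} = 1$ ($l{\left(R \right)} = \frac{2 R}{2 R} = 2 R \frac{1}{2 R} = 1$)
$n = \frac{1025}{229}$ ($n = -3 - \left(-1 + \frac{1483}{-229}\right) = -3 + \left(\left(-1483\right) \left(- \frac{1}{229}\right) + 1\right) = -3 + \left(\frac{1483}{229} + 1\right) = -3 + \frac{1712}{229} = \frac{1025}{229} \approx 4.476$)
$\sqrt{n - 2924} = \sqrt{\frac{1025}{229} - 2924} = \sqrt{- \frac{668571}{229}} = \frac{i \sqrt{153102759}}{229}$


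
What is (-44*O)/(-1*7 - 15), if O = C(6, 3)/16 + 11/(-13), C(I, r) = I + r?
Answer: -59/104 ≈ -0.56731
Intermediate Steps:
O = -59/208 (O = (6 + 3)/16 + 11/(-13) = 9*(1/16) + 11*(-1/13) = 9/16 - 11/13 = -59/208 ≈ -0.28365)
(-44*O)/(-1*7 - 15) = (-44*(-59/208))/(-1*7 - 15) = 649/(52*(-7 - 15)) = (649/52)/(-22) = (649/52)*(-1/22) = -59/104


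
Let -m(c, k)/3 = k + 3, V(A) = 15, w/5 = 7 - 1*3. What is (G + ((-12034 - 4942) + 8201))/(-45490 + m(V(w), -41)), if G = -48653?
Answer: 14357/11344 ≈ 1.2656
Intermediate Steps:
w = 20 (w = 5*(7 - 1*3) = 5*(7 - 3) = 5*4 = 20)
m(c, k) = -9 - 3*k (m(c, k) = -3*(k + 3) = -3*(3 + k) = -9 - 3*k)
(G + ((-12034 - 4942) + 8201))/(-45490 + m(V(w), -41)) = (-48653 + ((-12034 - 4942) + 8201))/(-45490 + (-9 - 3*(-41))) = (-48653 + (-16976 + 8201))/(-45490 + (-9 + 123)) = (-48653 - 8775)/(-45490 + 114) = -57428/(-45376) = -57428*(-1/45376) = 14357/11344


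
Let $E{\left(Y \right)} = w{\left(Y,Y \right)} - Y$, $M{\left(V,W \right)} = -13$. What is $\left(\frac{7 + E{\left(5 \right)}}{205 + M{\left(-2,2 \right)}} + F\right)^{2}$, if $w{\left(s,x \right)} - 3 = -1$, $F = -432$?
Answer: $\frac{429940225}{2304} \approx 1.8661 \cdot 10^{5}$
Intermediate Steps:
$w{\left(s,x \right)} = 2$ ($w{\left(s,x \right)} = 3 - 1 = 2$)
$E{\left(Y \right)} = 2 - Y$
$\left(\frac{7 + E{\left(5 \right)}}{205 + M{\left(-2,2 \right)}} + F\right)^{2} = \left(\frac{7 + \left(2 - 5\right)}{205 - 13} - 432\right)^{2} = \left(\frac{7 + \left(2 - 5\right)}{192} - 432\right)^{2} = \left(\left(7 - 3\right) \frac{1}{192} - 432\right)^{2} = \left(4 \cdot \frac{1}{192} - 432\right)^{2} = \left(\frac{1}{48} - 432\right)^{2} = \left(- \frac{20735}{48}\right)^{2} = \frac{429940225}{2304}$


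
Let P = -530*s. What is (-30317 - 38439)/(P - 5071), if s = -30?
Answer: -68756/10829 ≈ -6.3492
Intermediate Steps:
P = 15900 (P = -530*(-30) = 15900)
(-30317 - 38439)/(P - 5071) = (-30317 - 38439)/(15900 - 5071) = -68756/10829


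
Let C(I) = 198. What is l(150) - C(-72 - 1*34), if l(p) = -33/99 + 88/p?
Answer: -14831/75 ≈ -197.75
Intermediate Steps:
l(p) = -1/3 + 88/p (l(p) = -33*1/99 + 88/p = -1/3 + 88/p)
l(150) - C(-72 - 1*34) = (1/3)*(264 - 1*150)/150 - 1*198 = (1/3)*(1/150)*(264 - 150) - 198 = (1/3)*(1/150)*114 - 198 = 19/75 - 198 = -14831/75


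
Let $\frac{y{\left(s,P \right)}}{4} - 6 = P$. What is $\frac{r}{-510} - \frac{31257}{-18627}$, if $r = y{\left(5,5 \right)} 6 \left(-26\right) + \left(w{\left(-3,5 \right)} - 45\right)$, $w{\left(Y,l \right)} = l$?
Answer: $\frac{24090313}{1583295} \approx 15.215$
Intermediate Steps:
$y{\left(s,P \right)} = 24 + 4 P$
$r = -6904$ ($r = \left(24 + 4 \cdot 5\right) 6 \left(-26\right) + \left(5 - 45\right) = \left(24 + 20\right) 6 \left(-26\right) - 40 = 44 \cdot 6 \left(-26\right) - 40 = 264 \left(-26\right) - 40 = -6864 - 40 = -6904$)
$\frac{r}{-510} - \frac{31257}{-18627} = - \frac{6904}{-510} - \frac{31257}{-18627} = \left(-6904\right) \left(- \frac{1}{510}\right) - - \frac{10419}{6209} = \frac{3452}{255} + \frac{10419}{6209} = \frac{24090313}{1583295}$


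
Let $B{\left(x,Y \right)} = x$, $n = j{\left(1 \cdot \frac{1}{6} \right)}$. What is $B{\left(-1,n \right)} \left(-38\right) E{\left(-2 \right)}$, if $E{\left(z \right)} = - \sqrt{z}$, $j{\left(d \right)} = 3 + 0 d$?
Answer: $- 38 i \sqrt{2} \approx - 53.74 i$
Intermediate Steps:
$j{\left(d \right)} = 3$ ($j{\left(d \right)} = 3 + 0 = 3$)
$n = 3$
$B{\left(-1,n \right)} \left(-38\right) E{\left(-2 \right)} = \left(-1\right) \left(-38\right) \left(- \sqrt{-2}\right) = 38 \left(- i \sqrt{2}\right) = - 38 i \sqrt{2}$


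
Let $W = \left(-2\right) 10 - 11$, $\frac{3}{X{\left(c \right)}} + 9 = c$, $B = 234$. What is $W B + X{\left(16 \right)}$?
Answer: $- \frac{50775}{7} \approx -7253.6$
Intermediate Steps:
$X{\left(c \right)} = \frac{3}{-9 + c}$
$W = -31$ ($W = -20 - 11 = -31$)
$W B + X{\left(16 \right)} = \left(-31\right) 234 + \frac{3}{-9 + 16} = -7254 + \frac{3}{7} = - \frac{50775}{7}$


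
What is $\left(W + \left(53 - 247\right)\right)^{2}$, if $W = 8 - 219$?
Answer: $164025$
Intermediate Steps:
$W = -211$ ($W = 8 - 219 = -211$)
$\left(W + \left(53 - 247\right)\right)^{2} = \left(-211 + \left(53 - 247\right)\right)^{2} = \left(-211 - 194\right)^{2} = \left(-405\right)^{2} = 164025$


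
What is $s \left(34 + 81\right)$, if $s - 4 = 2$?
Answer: $690$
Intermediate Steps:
$s = 6$ ($s = 4 + 2 = 6$)
$s \left(34 + 81\right) = 6 \left(34 + 81\right) = 6 \cdot 115 = 690$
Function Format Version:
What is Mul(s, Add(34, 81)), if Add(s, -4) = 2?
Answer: 690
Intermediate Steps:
s = 6 (s = Add(4, 2) = 6)
Mul(s, Add(34, 81)) = Mul(6, Add(34, 81)) = Mul(6, 115) = 690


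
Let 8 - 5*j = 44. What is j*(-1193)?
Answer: 42948/5 ≈ 8589.6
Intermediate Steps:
j = -36/5 (j = 8/5 - ⅕*44 = 8/5 - 44/5 = -36/5 ≈ -7.2000)
j*(-1193) = -36/5*(-1193) = 42948/5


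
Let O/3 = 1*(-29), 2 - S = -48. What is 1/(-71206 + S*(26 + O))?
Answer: -1/74256 ≈ -1.3467e-5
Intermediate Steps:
S = 50 (S = 2 - 1*(-48) = 2 + 48 = 50)
O = -87 (O = 3*(1*(-29)) = 3*(-29) = -87)
1/(-71206 + S*(26 + O)) = 1/(-71206 + 50*(26 - 87)) = 1/(-71206 + 50*(-61)) = 1/(-71206 - 3050) = 1/(-74256) = -1/74256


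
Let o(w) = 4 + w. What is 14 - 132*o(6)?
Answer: -1306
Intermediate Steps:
14 - 132*o(6) = 14 - 132*(4 + 6) = 14 - 132*10 = 14 - 1320 = -1306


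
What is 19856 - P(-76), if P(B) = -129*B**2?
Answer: 764960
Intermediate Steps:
19856 - P(-76) = 19856 - (-129)*(-76)**2 = 19856 - (-129)*5776 = 19856 - 1*(-745104) = 19856 + 745104 = 764960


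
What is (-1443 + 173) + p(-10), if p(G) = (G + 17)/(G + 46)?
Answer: -45713/36 ≈ -1269.8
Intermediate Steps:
p(G) = (17 + G)/(46 + G)
(-1443 + 173) + p(-10) = (-1443 + 173) + (17 - 10)/(46 - 10) = -1270 + 7/36 = -45713/36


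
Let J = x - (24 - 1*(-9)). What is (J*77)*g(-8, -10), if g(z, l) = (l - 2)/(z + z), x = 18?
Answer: -3465/4 ≈ -866.25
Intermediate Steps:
g(z, l) = (-2 + l)/(2*z) (g(z, l) = (-2 + l)/((2*z)) = (-2 + l)*(1/(2*z)) = (-2 + l)/(2*z))
J = -15 (J = 18 - (24 - 1*(-9)) = 18 - (24 + 9) = 18 - 1*33 = 18 - 33 = -15)
(J*77)*g(-8, -10) = (-15*77)*((½)*(-2 - 10)/(-8)) = -1155*(-1)*(-12)/(2*8) = -1155*¾ = -3465/4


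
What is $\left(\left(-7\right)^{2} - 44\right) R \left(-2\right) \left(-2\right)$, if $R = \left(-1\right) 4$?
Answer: $-80$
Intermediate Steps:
$R = -4$
$\left(\left(-7\right)^{2} - 44\right) R \left(-2\right) \left(-2\right) = \left(\left(-7\right)^{2} - 44\right) \left(-4\right) \left(-2\right) \left(-2\right) = \left(49 - 44\right) 8 \left(-2\right) = 5 \left(-16\right) = -80$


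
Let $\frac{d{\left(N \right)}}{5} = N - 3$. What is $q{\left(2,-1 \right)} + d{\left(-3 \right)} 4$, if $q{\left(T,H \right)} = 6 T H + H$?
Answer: $-133$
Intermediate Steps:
$d{\left(N \right)} = -15 + 5 N$ ($d{\left(N \right)} = 5 \left(N - 3\right) = 5 \left(-3 + N\right) = -15 + 5 N$)
$q{\left(T,H \right)} = H + 6 H T$ ($q{\left(T,H \right)} = 6 H T + H = H + 6 H T$)
$q{\left(2,-1 \right)} + d{\left(-3 \right)} 4 = - (1 + 6 \cdot 2) + \left(-15 + 5 \left(-3\right)\right) 4 = - (1 + 12) + \left(-15 - 15\right) 4 = \left(-1\right) 13 - 120 = -13 - 120 = -133$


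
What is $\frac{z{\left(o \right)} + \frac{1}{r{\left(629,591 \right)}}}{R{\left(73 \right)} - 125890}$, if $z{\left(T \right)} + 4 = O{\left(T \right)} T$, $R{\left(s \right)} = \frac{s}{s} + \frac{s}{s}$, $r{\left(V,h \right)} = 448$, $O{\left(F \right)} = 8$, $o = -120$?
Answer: $\frac{431871}{56397824} \approx 0.0076576$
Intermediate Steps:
$R{\left(s \right)} = 2$ ($R{\left(s \right)} = 1 + 1 = 2$)
$z{\left(T \right)} = -4 + 8 T$
$\frac{z{\left(o \right)} + \frac{1}{r{\left(629,591 \right)}}}{R{\left(73 \right)} - 125890} = \frac{\left(-4 + 8 \left(-120\right)\right) + \frac{1}{448}}{2 - 125890} = \frac{\left(-4 - 960\right) + \frac{1}{448}}{-125888} = \left(-964 + \frac{1}{448}\right) \left(- \frac{1}{125888}\right) = \left(- \frac{431871}{448}\right) \left(- \frac{1}{125888}\right) = \frac{431871}{56397824}$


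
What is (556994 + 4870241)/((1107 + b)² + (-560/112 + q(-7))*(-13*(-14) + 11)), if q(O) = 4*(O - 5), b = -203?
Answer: 5427235/806987 ≈ 6.7253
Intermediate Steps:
q(O) = -20 + 4*O (q(O) = 4*(-5 + O) = -20 + 4*O)
(556994 + 4870241)/((1107 + b)² + (-560/112 + q(-7))*(-13*(-14) + 11)) = (556994 + 4870241)/((1107 - 203)² + (-560/112 + (-20 + 4*(-7)))*(-13*(-14) + 11)) = 5427235/(904² + (-560*1/112 + (-20 - 28))*(182 + 11)) = 5427235/(817216 + (-5 - 48)*193) = 5427235/(817216 - 53*193) = 5427235/(817216 - 10229) = 5427235/806987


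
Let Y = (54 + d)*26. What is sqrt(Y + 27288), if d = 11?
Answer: sqrt(28978) ≈ 170.23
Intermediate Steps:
Y = 1690 (Y = (54 + 11)*26 = 65*26 = 1690)
sqrt(Y + 27288) = sqrt(1690 + 27288) = sqrt(28978)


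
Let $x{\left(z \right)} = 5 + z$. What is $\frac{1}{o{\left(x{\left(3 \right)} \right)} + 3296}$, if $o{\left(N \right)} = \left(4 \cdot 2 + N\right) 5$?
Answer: $\frac{1}{3376} \approx 0.00029621$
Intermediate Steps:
$o{\left(N \right)} = 40 + 5 N$ ($o{\left(N \right)} = \left(8 + N\right) 5 = 40 + 5 N$)
$\frac{1}{o{\left(x{\left(3 \right)} \right)} + 3296} = \frac{1}{\left(40 + 5 \left(5 + 3\right)\right) + 3296} = \frac{1}{\left(40 + 5 \cdot 8\right) + 3296} = \frac{1}{\left(40 + 40\right) + 3296} = \frac{1}{80 + 3296} = \frac{1}{3376}$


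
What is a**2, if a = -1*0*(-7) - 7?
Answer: 49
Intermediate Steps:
a = -7 (a = 0*(-7) - 7 = 0 - 7 = -7)
a**2 = (-7)**2 = 49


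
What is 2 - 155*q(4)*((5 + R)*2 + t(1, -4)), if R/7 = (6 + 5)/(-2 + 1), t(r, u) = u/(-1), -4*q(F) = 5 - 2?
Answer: -16273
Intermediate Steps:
q(F) = -¾ (q(F) = -(5 - 2)/4 = -¼*3 = -¾)
t(r, u) = -u (t(r, u) = u*(-1) = -u)
R = -77 (R = 7*((6 + 5)/(-2 + 1)) = 7*(11/(-1)) = 7*(11*(-1)) = 7*(-11) = -77)
2 - 155*q(4)*((5 + R)*2 + t(1, -4)) = 2 - (-465)*((5 - 77)*2 - 1*(-4))/4 = 2 - (-465)*(-72*2 + 4)/4 = 2 - (-465)*(-144 + 4)/4 = 2 - (-465)*(-140)/4 = 2 - 155*105 = 2 - 16275 = -16273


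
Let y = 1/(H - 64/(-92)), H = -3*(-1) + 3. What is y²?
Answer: 529/23716 ≈ 0.022306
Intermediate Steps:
H = 6 (H = 3 + 3 = 6)
y = 23/154 (y = 1/(6 - 64/(-92)) = 1/(6 - 64*(-1/92)) = 1/(6 + 16/23) = 1/(154/23) = 23/154 ≈ 0.14935)
y² = (23/154)² = 529/23716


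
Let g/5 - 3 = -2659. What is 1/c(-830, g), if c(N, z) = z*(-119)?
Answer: 1/1580320 ≈ 6.3278e-7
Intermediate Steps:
g = -13280 (g = 15 + 5*(-2659) = 15 - 13295 = -13280)
c(N, z) = -119*z
1/c(-830, g) = 1/(-119*(-13280)) = 1/1580320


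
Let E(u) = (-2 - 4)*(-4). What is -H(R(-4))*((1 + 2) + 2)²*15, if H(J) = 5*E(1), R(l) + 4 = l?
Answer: -45000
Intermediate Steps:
R(l) = -4 + l
E(u) = 24 (E(u) = -6*(-4) = 24)
H(J) = 120 (H(J) = 5*24 = 120)
-H(R(-4))*((1 + 2) + 2)²*15 = -120*((1 + 2) + 2)²*15 = -120*(3 + 2)²*15 = -120*5²*15 = -120*25*15 = -3000*15 = -1*45000 = -45000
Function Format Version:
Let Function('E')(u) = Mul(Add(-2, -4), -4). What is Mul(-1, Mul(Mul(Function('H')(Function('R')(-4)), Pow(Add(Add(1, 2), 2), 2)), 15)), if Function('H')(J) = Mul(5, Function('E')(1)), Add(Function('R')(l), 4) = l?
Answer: -45000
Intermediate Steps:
Function('R')(l) = Add(-4, l)
Function('E')(u) = 24 (Function('E')(u) = Mul(-6, -4) = 24)
Function('H')(J) = 120 (Function('H')(J) = Mul(5, 24) = 120)
Mul(-1, Mul(Mul(Function('H')(Function('R')(-4)), Pow(Add(Add(1, 2), 2), 2)), 15)) = Mul(-1, Mul(Mul(120, Pow(Add(Add(1, 2), 2), 2)), 15)) = Mul(-1, Mul(Mul(120, Pow(Add(3, 2), 2)), 15)) = Mul(-1, Mul(Mul(120, Pow(5, 2)), 15)) = Mul(-1, Mul(Mul(120, 25), 15)) = Mul(-1, Mul(3000, 15)) = Mul(-1, 45000) = -45000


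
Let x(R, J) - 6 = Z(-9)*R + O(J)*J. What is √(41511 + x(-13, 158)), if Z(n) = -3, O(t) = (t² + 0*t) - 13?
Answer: 3*√442646 ≈ 1995.9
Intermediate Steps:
O(t) = -13 + t² (O(t) = (t² + 0) - 13 = t² - 13 = -13 + t²)
x(R, J) = 6 - 3*R + J*(-13 + J²) (x(R, J) = 6 + (-3*R + (-13 + J²)*J) = 6 + (-3*R + J*(-13 + J²)) = 6 - 3*R + J*(-13 + J²))
√(41511 + x(-13, 158)) = √(41511 + (6 - 3*(-13) + 158*(-13 + 158²))) = √(41511 + (6 + 39 + 158*(-13 + 24964))) = √(41511 + (6 + 39 + 158*24951)) = √(41511 + (6 + 39 + 3942258)) = √(41511 + 3942303) = √3983814 = 3*√442646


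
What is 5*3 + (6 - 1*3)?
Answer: 18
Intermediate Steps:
5*3 + (6 - 1*3) = 15 + (6 - 3) = 15 + 3 = 18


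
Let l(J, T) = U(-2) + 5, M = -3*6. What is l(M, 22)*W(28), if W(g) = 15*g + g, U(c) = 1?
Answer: 2688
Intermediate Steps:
M = -18
W(g) = 16*g
l(J, T) = 6 (l(J, T) = 1 + 5 = 6)
l(M, 22)*W(28) = 6*(16*28) = 6*448 = 2688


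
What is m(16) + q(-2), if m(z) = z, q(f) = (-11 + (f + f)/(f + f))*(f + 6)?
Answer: -24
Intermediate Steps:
q(f) = -60 - 10*f (q(f) = (-11 + (2*f)/((2*f)))*(6 + f) = (-11 + (2*f)*(1/(2*f)))*(6 + f) = (-11 + 1)*(6 + f) = -10*(6 + f) = -60 - 10*f)
m(16) + q(-2) = 16 + (-60 - 10*(-2)) = 16 + (-60 + 20) = 16 - 40 = -24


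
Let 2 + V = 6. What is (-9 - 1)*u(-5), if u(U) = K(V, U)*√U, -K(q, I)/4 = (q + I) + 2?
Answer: 40*I*√5 ≈ 89.443*I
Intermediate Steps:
V = 4 (V = -2 + 6 = 4)
K(q, I) = -8 - 4*I - 4*q (K(q, I) = -4*((q + I) + 2) = -4*((I + q) + 2) = -4*(2 + I + q) = -8 - 4*I - 4*q)
u(U) = √U*(-24 - 4*U) (u(U) = (-8 - 4*U - 4*4)*√U = (-8 - 4*U - 16)*√U = (-24 - 4*U)*√U = √U*(-24 - 4*U))
(-9 - 1)*u(-5) = (-9 - 1)*(4*√(-5)*(-6 - 1*(-5))) = -40*I*√5*(-6 + 5) = -40*I*√5*(-1) = -(-40)*I*√5 = 40*I*√5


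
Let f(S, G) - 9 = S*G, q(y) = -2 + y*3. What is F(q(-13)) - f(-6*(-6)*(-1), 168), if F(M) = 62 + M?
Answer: 6060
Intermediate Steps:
q(y) = -2 + 3*y
f(S, G) = 9 + G*S (f(S, G) = 9 + S*G = 9 + G*S)
F(q(-13)) - f(-6*(-6)*(-1), 168) = (62 + (-2 + 3*(-13))) - (9 + 168*(-6*(-6)*(-1))) = (62 + (-2 - 39)) - (9 + 168*(36*(-1))) = (62 - 41) - (9 + 168*(-36)) = 21 - (9 - 6048) = 21 - 1*(-6039) = 21 + 6039 = 6060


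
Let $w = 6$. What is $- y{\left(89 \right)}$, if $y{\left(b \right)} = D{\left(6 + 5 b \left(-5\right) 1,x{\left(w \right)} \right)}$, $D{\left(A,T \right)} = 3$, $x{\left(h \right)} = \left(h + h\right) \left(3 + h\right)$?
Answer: $-3$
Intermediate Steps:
$x{\left(h \right)} = 2 h \left(3 + h\right)$
$y{\left(b \right)} = 3$
$- y{\left(89 \right)} = \left(-1\right) 3 = -3$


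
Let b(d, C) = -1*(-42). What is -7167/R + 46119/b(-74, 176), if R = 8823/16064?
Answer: -492064551/41174 ≈ -11951.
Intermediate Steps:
b(d, C) = 42
R = 8823/16064 (R = 8823*(1/16064) = 8823/16064 ≈ 0.54924)
-7167/R + 46119/b(-74, 176) = -7167/8823/16064 + 46119/42 = -7167*16064/8823 + 46119*(1/42) = -38376896/2941 + 15373/14 = -492064551/41174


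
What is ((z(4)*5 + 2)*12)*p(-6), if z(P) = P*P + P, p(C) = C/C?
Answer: 1224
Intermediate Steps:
p(C) = 1
z(P) = P + P² (z(P) = P² + P = P + P²)
((z(4)*5 + 2)*12)*p(-6) = (((4*(1 + 4))*5 + 2)*12)*1 = (((4*5)*5 + 2)*12)*1 = ((20*5 + 2)*12)*1 = ((100 + 2)*12)*1 = (102*12)*1 = 1224*1 = 1224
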